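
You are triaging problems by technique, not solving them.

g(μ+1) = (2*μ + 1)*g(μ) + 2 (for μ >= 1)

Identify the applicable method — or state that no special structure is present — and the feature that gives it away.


Best approach: a summation factor — an index-dependent multiplier 2*μ + 1 rules out characteristic roots; a summation factor converts it to a pure difference.


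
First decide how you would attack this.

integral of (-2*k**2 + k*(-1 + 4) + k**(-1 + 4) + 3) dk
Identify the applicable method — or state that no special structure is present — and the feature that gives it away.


Technique: no special technique — the integrand is a sum of constant multiples of powers of k — integrate term by term.


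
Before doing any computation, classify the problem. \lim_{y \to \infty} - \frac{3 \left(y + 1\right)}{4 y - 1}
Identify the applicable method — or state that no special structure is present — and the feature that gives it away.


Technique: dominant-term comparison — divide by the highest power of y present: lower-order terms vanish and the dominant ratio remains. Viewed as a single quotient this is an ∞/∞ form — an at-infinity application of l'Hôpital's rule would also resolve it; comparing leading growth reads the answer without differentiating.


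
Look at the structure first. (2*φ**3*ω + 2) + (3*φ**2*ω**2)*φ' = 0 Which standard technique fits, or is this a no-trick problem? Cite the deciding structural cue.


Verdict: the exact-equation method — checking ∂/∂φ of 2*φ**3*ω + 2 against ∂/∂ω of 3*φ**2*ω**2: they match — the equation is exact as it stands.


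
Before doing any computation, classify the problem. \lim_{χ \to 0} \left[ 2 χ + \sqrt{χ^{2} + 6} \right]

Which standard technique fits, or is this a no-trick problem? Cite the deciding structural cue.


Diagnosis: no special technique — the function is continuous at 0; evaluation is itself the limit, no machinery required.


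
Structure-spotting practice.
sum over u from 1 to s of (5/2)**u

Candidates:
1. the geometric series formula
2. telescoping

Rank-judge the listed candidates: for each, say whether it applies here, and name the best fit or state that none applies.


Verdict: the geometric series formula — consecutive terms stand in a fixed index-free ratio — the geometric sum formula closes it.
- the geometric series formula — yes, a natural case for it.
- telescoping: computed from the summand as displayed, the partial sums build up without the pairwise collapse telescoping exploits.


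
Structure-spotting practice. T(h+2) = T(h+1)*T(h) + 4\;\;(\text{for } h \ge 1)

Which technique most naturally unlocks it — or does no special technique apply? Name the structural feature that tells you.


Technique: no special technique — a nonlinear dependence on earlier terms breaks linearity, and with it every superposition-based closed form.


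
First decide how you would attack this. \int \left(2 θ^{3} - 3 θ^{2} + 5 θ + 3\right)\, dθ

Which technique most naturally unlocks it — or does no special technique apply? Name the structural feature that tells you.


Diagnosis: no special technique — every term is a constant multiple of a power of θ; term-wise power-rule integration needs no preliminary transformation.


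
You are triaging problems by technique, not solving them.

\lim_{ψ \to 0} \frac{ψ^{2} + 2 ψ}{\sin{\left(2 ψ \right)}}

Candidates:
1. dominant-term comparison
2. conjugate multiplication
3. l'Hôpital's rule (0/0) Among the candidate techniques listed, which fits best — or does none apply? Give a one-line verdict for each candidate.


Method: l'Hôpital's rule (0/0) — both numerator and denominator vanish at 0: the genuine 0/0 indeterminate that l'Hôpital exists for. The standard small-argument limits would also carry it; the rule is the systematic route.
- dominant-term comparison: no ranking of term growth rates resolves the limit here.
- conjugate multiplication — there is no infinity-minus-infinity radical difference to rationalize.
- l'Hôpital's rule (0/0): applicable, and directly so.


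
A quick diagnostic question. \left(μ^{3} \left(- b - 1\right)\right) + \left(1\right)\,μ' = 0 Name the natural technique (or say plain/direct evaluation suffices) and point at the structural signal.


Method: separation of variables — solved for the derivative, the right side splits multiplicatively into a function of each variable alone — divide and integrate each side.


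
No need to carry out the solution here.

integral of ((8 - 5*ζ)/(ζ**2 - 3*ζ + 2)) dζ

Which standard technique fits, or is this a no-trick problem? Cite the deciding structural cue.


Method: partial fractions — each factor of ζ**2 - 3*ζ + 2 owns one elementary piece of the integrand — separate them and integrate piecewise.


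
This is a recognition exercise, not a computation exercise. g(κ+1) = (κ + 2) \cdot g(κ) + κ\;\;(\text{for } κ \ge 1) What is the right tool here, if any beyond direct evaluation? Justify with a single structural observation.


Technique: a summation factor — first-order, linear, moving coefficient κ + 2: the discrete analogue of an integrating factor handles it.


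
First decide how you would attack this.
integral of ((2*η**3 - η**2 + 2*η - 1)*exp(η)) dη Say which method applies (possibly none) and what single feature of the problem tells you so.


Verdict: integration by parts — the integrand splits as 2*η**3 - η**2 + 2*η - 1 times exp(η) — repeatedly differentiating the polynomial part kills it, which is the parts ladder.


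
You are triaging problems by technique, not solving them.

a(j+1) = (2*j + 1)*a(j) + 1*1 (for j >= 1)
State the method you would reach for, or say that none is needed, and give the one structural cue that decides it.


Method: a summation factor — the coefficient 2*j + 1 drifts with the index, so no fixed root exists; normalizing by the cumulative product telescopes it.


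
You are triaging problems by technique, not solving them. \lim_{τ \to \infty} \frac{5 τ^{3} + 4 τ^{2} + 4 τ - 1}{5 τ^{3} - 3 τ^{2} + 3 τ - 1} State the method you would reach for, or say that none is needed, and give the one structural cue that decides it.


Technique: dominant-term comparison — as τ grows, only the highest-degree terms matter — compare leading terms and read the limit off. l'Hôpital's at-infinity variant applies to the expression viewed as a single quotient; the leading-term comparison is the direct route.


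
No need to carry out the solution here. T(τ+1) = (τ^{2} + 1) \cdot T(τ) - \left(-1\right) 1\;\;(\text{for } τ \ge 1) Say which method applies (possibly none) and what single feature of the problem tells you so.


Method: a summation factor — one step of memory with a weight τ^{2} + 1 that changes as the index grows — the summation-factor construction is built for this.


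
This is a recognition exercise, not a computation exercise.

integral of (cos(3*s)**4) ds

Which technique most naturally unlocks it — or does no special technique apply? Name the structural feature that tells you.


Technique: a trigonometric identity — cos(3*s)**4 carries an even exponent — trade it for double-angle cosines before integrating.


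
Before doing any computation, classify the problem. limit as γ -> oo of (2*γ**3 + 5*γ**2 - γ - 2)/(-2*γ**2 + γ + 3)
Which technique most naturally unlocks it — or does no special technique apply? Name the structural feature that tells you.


Best approach: dominant-term comparison — divide through by the highest power of γ; every lower-order term dies and the dominant terms decide the limit. l'Hôpital's at-infinity variant applies to the expression viewed as a single quotient; the leading-term comparison is the direct route.


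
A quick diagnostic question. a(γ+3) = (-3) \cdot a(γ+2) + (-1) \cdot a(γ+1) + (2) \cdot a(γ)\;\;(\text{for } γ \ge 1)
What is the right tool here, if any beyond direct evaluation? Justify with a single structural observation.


Method: the characteristic-root method — every coefficient is a fixed number and the forcing is zero — substitute r^γ and read off the root equation.


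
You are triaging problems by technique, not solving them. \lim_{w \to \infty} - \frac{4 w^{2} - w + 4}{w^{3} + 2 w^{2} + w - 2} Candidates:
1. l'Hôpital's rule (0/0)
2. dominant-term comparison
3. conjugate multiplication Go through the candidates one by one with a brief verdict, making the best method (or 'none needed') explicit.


Diagnosis: dominant-term comparison — at large w only the top-degree terms survive; compare the leading terms and the limit falls out.
- l'Hôpital's rule (0/0) — viewed as a single quotient this runs to ∞/∞, not the 0/0 clash this candidate addresses; an at-infinity variant of the rule would resolve it, but comparing leading growth reads the answer without differentiating.
- dominant-term comparison: applicable, and directly so.
- conjugate multiplication: multiplying by a conjugate would not remove any indeterminacy here.


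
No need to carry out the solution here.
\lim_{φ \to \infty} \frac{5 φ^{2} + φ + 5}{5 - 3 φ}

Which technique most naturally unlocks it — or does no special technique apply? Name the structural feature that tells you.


Verdict: dominant-term comparison — divide through by the highest power of φ; every lower-order term dies and the dominant terms decide the limit. As a single quotient, the ∞/∞ shape would yield to repeated differentiation as well — the growth comparison gets there in one look.


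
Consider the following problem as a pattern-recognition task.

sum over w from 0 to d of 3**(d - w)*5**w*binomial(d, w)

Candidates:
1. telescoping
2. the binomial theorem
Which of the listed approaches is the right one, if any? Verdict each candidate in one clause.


Diagnosis: the binomial theorem — the summand is term w of a binomial expansion in 5 and 3; the whole sum is a single power.
- telescoping: computed from the summand as displayed, the partial sums build up without the pairwise collapse telescoping exploits.
- the binomial theorem — applies; the problem has the shape this method handles.


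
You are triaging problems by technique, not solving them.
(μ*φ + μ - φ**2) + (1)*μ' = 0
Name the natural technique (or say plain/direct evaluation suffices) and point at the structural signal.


Method: a linear integrating factor — linear in the unknown with genuine forcing: multiply through by the exponential of the integrated coefficient and the left side closes into one derivative.


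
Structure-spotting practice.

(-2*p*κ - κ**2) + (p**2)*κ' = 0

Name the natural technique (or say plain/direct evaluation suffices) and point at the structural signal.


Method: the homogeneous substitution — the slope's numerator and denominator share total degree; set v = κ/p and the equation drops to separable form. A Bernoulli rewrite works here as the equation stands — the homogeneous substitution is the more immediate reading.


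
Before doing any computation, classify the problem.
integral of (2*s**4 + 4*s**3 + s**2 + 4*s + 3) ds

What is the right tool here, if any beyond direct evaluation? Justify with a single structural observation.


Verdict: no special technique — scan for structure and find none: constant multiples of powers of s, integrate directly.


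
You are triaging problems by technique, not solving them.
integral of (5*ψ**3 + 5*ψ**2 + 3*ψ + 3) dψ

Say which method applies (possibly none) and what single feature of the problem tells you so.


Diagnosis: no special technique — scan for structure and find none: constant multiples of powers of ψ, integrate directly.


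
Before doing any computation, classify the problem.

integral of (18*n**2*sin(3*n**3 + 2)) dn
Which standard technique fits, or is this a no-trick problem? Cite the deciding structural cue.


Best approach: u-substitution — structure check: outer function, inner expression 3*n**3 + 2, inner derivative as a factor — the classic u = 3*n**3 + 2 pattern.


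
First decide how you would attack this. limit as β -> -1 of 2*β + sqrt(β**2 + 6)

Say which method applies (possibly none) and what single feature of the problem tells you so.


Best approach: no special technique — the expression is continuous at -1 — substitute and evaluate; no indeterminate form appears.


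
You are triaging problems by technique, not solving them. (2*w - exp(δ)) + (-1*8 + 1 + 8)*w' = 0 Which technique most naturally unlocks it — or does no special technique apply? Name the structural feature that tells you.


Verdict: a linear integrating factor — w enters only linearly with coefficient 2; multiply by exp of the integral of 2 and the left side becomes one derivative.


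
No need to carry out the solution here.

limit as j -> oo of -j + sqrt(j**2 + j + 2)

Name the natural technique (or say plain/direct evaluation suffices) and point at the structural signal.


Method: conjugate multiplication — sqrt(j**2 + j + 2) and j both blow up, but their difference is tame once the conjugate rationalizes it.


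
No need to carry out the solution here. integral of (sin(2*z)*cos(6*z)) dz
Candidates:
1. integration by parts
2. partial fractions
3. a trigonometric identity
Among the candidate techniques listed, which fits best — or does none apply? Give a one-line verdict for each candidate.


Verdict: a trigonometric identity — two sinusoids at different rates multiply in sin(2*z)*cos(6*z); the product-to-sum identity uncouples them.
- integration by parts: not the fit here: there is no polynomial factor to ladder down — parts can still close the trigonometric product by recursion, though the identity rewrite is the direct route.
- partial fractions — the expression is not a ratio of polynomials that decomposes further.
- a trigonometric identity: applies; the problem has the shape this method handles.


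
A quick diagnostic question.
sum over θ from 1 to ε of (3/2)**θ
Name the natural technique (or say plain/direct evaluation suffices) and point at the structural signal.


Technique: the geometric series formula — each term is 3/2 times the previous one, so the geometric-series formula applies directly.


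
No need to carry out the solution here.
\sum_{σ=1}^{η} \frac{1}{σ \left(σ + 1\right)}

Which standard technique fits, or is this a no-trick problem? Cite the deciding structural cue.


Technique: telescoping — \frac{1}{σ \left(σ + 1\right)} is a collapsed telescope: expand it into simple fractions to see the cancellation.


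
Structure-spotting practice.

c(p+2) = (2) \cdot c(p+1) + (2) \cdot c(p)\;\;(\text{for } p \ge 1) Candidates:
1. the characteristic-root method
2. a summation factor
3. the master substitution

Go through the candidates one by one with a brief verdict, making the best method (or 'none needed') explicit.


Best approach: the characteristic-root method — every coefficient is a fixed number and the forcing is zero — substitute r^p and read off the root equation.
- the characteristic-root method: yes — fits the structure here.
- a summation factor — a summation factor telescopes one-step recursions; this one carries higher-order memory.
- the master substitution — this is shift-type recursion, outside the divide-and-conquer template.


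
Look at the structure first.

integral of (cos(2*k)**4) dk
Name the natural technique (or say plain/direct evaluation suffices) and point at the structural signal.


Verdict: a trigonometric identity — the exponent on cos(2*k)**4 is even — the power-reduction identity is the standard preprocessing step.


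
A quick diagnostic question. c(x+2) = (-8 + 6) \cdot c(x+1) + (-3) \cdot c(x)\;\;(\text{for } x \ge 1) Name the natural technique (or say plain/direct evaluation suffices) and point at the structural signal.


Verdict: the characteristic-root method — fixed numeric weights on consecutive terms and no forcing term added: the root method in its home territory.


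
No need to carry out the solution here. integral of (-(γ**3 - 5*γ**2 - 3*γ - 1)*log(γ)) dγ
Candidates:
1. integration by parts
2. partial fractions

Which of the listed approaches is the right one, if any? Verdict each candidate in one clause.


Best approach: integration by parts — a polynomial next to log(γ): integrate the polynomial, differentiate the log, and the integral simplifies in one pass.
- integration by parts — applies; the problem has the shape this method handles.
- partial fractions: there is no rational-function structure to decompose.


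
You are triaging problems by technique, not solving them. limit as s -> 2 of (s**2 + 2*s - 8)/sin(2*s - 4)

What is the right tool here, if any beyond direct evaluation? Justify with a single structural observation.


Diagnosis: l'Hôpital's rule (0/0) — the 0/0 form at 2 is the signature situation for l'Hôpital's rule. The standard small-argument limits would also carry it; the rule is the systematic route.


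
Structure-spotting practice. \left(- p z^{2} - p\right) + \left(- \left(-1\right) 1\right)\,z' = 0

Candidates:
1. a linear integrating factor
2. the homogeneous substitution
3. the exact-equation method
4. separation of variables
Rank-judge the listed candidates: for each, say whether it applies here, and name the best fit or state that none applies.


Diagnosis: separation of variables — one side of the product carries the independent variable, the other the unknown — the textbook separation shape.
- a linear integrating factor — a nonlinear term in the unknown puts this outside the integrating-factor template.
- the homogeneous substitution — the slope changes under joint rescaling, failing the degree-zero test.
- the exact-equation method: the cross partial derivatives disagree, so no single potential exists.
- separation of variables: applies; the problem has the shape this method handles.


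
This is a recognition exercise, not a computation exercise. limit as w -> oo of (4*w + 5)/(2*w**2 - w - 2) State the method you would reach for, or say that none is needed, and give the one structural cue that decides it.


Technique: dominant-term comparison — growth-rate triage: the leading powers of w decide the limit, everything else is noise. As a single quotient, the ∞/∞ shape would yield to repeated differentiation as well — the growth comparison gets there in one look.


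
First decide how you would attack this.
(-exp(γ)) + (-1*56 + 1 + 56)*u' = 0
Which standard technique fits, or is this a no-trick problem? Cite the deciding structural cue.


Best approach: no special technique — with u absent the equation is not coupled at all: direct integration in γ.


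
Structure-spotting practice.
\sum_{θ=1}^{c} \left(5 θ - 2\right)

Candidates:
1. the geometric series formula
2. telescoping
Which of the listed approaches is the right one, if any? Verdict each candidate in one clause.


Method: no special technique — recognize the absence of structure: constant-multiple powers of θ summed plainly, no special method required.
- the geometric series formula: dividing successive terms gives an index-dependent quantity, not a constant.
- telescoping: neither a shifted-difference shape nor integer-spaced poles are present.


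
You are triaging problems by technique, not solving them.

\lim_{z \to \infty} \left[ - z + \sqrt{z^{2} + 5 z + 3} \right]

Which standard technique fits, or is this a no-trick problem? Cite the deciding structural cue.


Diagnosis: conjugate multiplication — the difference \sqrt{z^{2} + 5 z + 3} - z is an ∞ − ∞ stalemate; its conjugate partner breaks the tie.


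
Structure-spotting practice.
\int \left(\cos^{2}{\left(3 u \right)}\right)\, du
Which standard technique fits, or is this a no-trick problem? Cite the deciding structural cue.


Best approach: a trigonometric identity — the even exponent on \cos^{2}{\left(3 u \right)} signals one move: rewrite via cos of the doubled angle.


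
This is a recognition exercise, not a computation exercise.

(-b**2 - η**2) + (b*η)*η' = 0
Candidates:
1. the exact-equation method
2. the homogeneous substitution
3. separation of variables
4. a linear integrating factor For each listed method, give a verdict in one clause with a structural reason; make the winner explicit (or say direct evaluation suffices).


Diagnosis: the homogeneous substitution — the slope's numerator and denominator have matching total degree, so it depends only on η/b and the ratio substitution collapses it. This doubles as a Bernoulli equation in the unknown as written; the homogeneous route needs no setup at all.
- the exact-equation method: the mixed-partials test fails on this split — it is not an exact differential as presented.
- the homogeneous substitution — yes — fits the structure here.
- separation of variables: the two dependences are entangled, not a clean product of one-variable pieces.
- a linear integrating factor — a nonlinear term in the unknown puts this outside the integrating-factor template.


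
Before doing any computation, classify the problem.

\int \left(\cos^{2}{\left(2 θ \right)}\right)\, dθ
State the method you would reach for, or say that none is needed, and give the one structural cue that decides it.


Best approach: a trigonometric identity — the even exponent on \cos^{2}{\left(2 θ \right)} signals one move: rewrite via cos of the doubled angle.


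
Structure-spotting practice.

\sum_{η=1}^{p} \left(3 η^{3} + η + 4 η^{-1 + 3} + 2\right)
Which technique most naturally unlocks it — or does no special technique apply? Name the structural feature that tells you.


Diagnosis: no special technique — every summand is a constant multiple of a power of η — apply the standard power-sum identities one degree at a time.


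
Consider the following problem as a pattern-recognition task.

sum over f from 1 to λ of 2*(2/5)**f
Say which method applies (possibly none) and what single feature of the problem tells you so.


Best approach: the geometric series formula — consecutive terms stand in a fixed index-free ratio — the geometric sum formula closes it.


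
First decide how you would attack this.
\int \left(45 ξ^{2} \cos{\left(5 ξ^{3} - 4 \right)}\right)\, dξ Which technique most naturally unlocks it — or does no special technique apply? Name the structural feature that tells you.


Diagnosis: u-substitution — everything non-trivial happens through the inner expression 5 ξ^{3} - 4, and its derivative accounts for the remaining factor up to a constant, so set u = 5 ξ^{3} - 4.


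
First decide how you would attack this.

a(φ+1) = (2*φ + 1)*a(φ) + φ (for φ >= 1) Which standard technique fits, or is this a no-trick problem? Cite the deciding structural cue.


Technique: a summation factor — with the index-dependent coefficient 2*φ + 1, dividing by the cumulative product turns the left side into a pure difference.


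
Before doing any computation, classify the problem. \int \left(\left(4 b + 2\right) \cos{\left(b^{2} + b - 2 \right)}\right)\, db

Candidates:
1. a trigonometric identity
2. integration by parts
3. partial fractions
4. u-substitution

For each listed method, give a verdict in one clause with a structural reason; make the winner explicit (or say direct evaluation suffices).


Best approach: u-substitution — set u = b^{2} + b - 2: a constant multiple of its derivative, namely 4 b + 2, is present as a factor once the integrand is collected, so the du is sitting there waiting.
- a trigonometric identity: the trigonometric factor has no even power to reduce and no cross-frequency product to convert — the standard power-reduction and product-to-sum identities do not engage it.
- integration by parts: the non-polynomial partner is not one of the parts kernels — exp, sine, or cosine with a degree-1 argument, or a logarithm.
- partial fractions — the expression is not a ratio of polynomials that decomposes further.
- u-substitution — applicable, and directly so.


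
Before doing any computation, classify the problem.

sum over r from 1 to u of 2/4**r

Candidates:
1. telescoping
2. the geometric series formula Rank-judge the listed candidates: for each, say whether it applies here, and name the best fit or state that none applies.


Method: the geometric series formula — consecutive terms stand in a fixed index-free ratio — the geometric sum formula closes it.
- telescoping — as presented, consecutive terms share no shifted copy to cancel against — no rewrite is on display to change that.
- the geometric series formula: yes — fits the structure here.


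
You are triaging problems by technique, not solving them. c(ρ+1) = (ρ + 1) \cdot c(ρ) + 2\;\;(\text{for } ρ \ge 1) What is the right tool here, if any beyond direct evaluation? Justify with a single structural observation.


Technique: a summation factor — the coefficient ρ + 1 drifts with the index, so no fixed root exists; normalizing by the cumulative product telescopes it.


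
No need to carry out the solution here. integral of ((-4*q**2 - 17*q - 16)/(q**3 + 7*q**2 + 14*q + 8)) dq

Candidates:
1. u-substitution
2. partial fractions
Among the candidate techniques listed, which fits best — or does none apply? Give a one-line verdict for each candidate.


Best approach: partial fractions — once q**3 + 7*q**2 + 14*q + 8 is factored, each root contributes a simple-fraction term; integrate them one at a time.
- u-substitution: no subexpression of the integrand pairs with its own derivative as a factor — individual terms may offer their own substitutions, but any change of variable covering the whole integral would have to be constructed from outside the expression.
- partial fractions — yes, a natural case for it.


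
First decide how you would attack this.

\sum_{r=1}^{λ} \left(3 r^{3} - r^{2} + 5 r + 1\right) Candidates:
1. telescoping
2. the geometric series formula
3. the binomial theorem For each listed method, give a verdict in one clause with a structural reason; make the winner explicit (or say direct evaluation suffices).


Best approach: no special technique — recognize the absence of structure: constant-multiple powers of r summed plainly, no special method required.
- telescoping — neither a shifted-difference shape nor integer-spaced poles are present.
- the geometric series formula: the term-to-term ratio changes with the index, so the geometric formula cannot close it.
- the binomial theorem — no binomial coefficients pair with matched powers.


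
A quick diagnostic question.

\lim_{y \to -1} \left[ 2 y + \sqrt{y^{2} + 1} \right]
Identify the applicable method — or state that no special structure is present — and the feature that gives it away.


Diagnosis: no special technique — no zero denominators, no indeterminate clash at -1 — substitute and read off the value.


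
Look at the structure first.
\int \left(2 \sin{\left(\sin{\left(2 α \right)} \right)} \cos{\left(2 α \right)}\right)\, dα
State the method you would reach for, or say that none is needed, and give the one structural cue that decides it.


Diagnosis: u-substitution — the only nontrivial dependence routes through \sin{\left(2 α \right)}, whose derivative supplies the leftover factor up to a constant multiple — u = \sin{\left(2 α \right)} flattens it.


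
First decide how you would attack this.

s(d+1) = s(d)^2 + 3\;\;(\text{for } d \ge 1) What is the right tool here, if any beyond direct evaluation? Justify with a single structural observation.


Technique: no special technique — no ansatz, no master substitution, no summation factor survives the nonlinearity here.


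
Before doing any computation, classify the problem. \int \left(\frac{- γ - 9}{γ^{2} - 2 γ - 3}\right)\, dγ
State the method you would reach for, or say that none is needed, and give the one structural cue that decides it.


Diagnosis: partial fractions — rational integrand, reducible denominator γ^{2} - 2 γ - 3: decompose first, integrate second.


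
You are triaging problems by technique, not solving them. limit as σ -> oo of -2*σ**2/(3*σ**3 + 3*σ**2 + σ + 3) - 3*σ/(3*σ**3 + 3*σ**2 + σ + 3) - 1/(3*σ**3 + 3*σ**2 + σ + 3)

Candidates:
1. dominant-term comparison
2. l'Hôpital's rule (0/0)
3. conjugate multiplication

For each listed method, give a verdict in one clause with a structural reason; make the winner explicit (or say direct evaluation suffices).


Diagnosis: dominant-term comparison — growth-rate triage: the leading powers of σ decide the limit, everything else is noise.
- dominant-term comparison: applicable, and directly so.
- l'Hôpital's rule (0/0): no 0/0 form appears: written as one quotient, top and bottom both grow without bound, and the ratio is decided by their leading terms.
- conjugate multiplication — the conjugate move applies to radical differences, which this is not.


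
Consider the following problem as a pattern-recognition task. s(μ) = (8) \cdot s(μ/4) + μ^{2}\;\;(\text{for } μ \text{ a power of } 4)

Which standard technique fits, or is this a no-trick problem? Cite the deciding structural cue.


Technique: the master substitution — treat m = log base 4 of μ as the new clock: one recursion step advances m by one while μ scales by 4.


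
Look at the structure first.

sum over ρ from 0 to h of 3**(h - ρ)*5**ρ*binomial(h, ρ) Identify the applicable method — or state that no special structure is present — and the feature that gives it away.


Method: the binomial theorem — terms weighting binomial(h, ρ) against matched powers of 5 and 3 reassemble into (5 + 3)^h by the binomial theorem.


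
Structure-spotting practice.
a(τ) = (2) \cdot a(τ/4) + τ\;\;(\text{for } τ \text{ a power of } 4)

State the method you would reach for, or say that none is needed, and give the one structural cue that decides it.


Method: the master substitution — the argument shrinks by the factor 4, so measure the index on a logarithmic scale and the recursion becomes a shift.


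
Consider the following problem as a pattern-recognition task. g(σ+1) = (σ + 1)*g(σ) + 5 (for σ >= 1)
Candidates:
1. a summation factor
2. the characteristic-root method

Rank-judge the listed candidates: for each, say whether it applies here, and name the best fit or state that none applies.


Best approach: a summation factor — first-order linear but the coefficient σ + 1 moves with the index — divide by the cumulative product and telescope.
- a summation factor — yes, a natural case for it.
- the characteristic-root method: the coefficients change with the index, which the root method cannot absorb.


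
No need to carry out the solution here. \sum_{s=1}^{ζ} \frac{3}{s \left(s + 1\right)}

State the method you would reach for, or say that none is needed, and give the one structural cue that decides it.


Technique: telescoping — rewrite \frac{3}{s \left(s + 1\right)} as simple fractions and successive terms eat each other — only the edges survive.


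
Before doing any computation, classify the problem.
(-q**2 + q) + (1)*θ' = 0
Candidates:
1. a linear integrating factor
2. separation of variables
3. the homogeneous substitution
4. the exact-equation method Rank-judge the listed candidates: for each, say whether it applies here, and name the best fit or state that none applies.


Diagnosis: no special technique — the slope is a function of q alone, so integrate both sides directly.
- a linear integrating factor — the linear template holds only trivially here (the unknown is absent, so the coefficient is zero) — the method is not the natural label.
- separation of variables — with no unknown in the slope, separating variables is a formality — the equation integrates directly.
- the homogeneous substitution — rescaling both variables together changes the slope, so no ratio substitution collapses it.
- the exact-equation method: no dependence on the unknown anywhere: exactness is a label without content here.


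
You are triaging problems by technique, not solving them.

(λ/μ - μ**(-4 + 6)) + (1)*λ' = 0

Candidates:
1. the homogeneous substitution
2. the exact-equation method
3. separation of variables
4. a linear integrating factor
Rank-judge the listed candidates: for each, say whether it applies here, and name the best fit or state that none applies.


Diagnosis: a linear integrating factor — the unknown enters only to the first power against a nonzero forcing term — the integrating-factor template applies directly.
- the homogeneous substitution: the ratio of the variables does not determine the slope.
- the exact-equation method — the mixed-partials test fails on this split — it is not an exact differential as presented.
- separation of variables — no algebra isolates the independent variable on one side and the unknown on the other.
- a linear integrating factor — yes — fits the structure here.


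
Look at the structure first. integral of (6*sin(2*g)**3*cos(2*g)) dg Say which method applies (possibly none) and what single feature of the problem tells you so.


Diagnosis: u-substitution — structure check: outer function, inner expression sin(2*g), inner derivative as a factor — the classic u = sin(2*g) pattern.


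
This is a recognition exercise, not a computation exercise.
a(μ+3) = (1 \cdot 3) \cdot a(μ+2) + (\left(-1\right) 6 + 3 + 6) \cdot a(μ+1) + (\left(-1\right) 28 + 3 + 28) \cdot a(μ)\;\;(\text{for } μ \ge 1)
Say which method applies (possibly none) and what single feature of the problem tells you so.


Technique: the characteristic-root method — the recurrence treats every index alike (constant coefficients, no forcing) — precisely the regime where r^μ trials close it.


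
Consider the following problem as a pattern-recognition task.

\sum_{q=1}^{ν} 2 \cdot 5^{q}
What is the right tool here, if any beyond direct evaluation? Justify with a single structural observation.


Technique: the geometric series formula — term-over-term division gives 5 every time — index-free ratio, geometric sum formula applies.


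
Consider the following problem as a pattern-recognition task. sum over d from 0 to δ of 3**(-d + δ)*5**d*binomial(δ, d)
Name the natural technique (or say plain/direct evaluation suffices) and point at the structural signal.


Best approach: the binomial theorem — binomial coefficients against complementary powers of 5 and 3: recognize the binomial expansion and resum.


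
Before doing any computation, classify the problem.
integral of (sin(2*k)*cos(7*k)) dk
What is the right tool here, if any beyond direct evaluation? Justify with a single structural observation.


Technique: a trigonometric identity — two different frequencies multiply in sin(2*k)*cos(7*k); the product-to-sum formula separates them.


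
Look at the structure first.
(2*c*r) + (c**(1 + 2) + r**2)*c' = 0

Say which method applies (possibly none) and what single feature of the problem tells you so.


Best approach: the exact-equation method — because the two cross partials coincide, the form is conservative as written — recover its potential in (r, c).


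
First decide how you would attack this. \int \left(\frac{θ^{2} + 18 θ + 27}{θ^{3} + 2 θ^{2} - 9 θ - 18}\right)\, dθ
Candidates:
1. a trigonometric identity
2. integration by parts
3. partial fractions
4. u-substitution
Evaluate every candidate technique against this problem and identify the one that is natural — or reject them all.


Verdict: partial fractions — the bottom factors while the top stays lower-degree — split into simple fractions and integrate piece by piece.
- a trigonometric identity — with no trigonometric functions present, identity rewriting has no target.
- integration by parts — no split into a nonconstant polynomial times one of the standard kernels — exp, sine, or cosine of a linear argument, or a logarithm — applies here.
- partial fractions: yes, a natural case for it.
- u-substitution — no subexpression of the integrand serves as a whole-integral substitution inner — individual terms may offer their own, but none carries its derivative as a factor of the full integrand; a working change of variable would have to be constructed from outside the expression.


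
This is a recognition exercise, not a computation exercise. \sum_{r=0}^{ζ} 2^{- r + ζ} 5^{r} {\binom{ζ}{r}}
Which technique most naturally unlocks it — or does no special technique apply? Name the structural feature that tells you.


Diagnosis: the binomial theorem — the binomial coefficients weight matched powers of 5 and 2, which is exactly the expansion of a binomial power.


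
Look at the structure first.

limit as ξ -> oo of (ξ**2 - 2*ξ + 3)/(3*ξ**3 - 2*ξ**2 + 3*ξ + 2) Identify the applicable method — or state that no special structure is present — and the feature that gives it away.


Best approach: dominant-term comparison — divide through by the highest power of ξ; every lower-order term dies and the dominant terms decide the limit. Differentiating the expression as a single quotient would eventually settle it as well; matching dominant growth settles it immediately.


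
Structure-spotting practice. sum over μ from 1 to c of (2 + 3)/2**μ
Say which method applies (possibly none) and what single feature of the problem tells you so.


Verdict: the geometric series formula — consecutive terms stand in a fixed index-free ratio — the geometric sum formula closes it.


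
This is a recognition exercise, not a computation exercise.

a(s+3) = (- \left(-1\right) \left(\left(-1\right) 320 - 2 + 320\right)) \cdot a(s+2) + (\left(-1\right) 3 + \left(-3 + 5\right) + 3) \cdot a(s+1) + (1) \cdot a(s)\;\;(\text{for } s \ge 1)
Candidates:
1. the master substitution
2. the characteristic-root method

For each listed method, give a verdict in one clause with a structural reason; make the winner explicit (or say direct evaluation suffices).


Diagnosis: the characteristic-root method — the recurrence treats every index alike (constant coefficients, no forcing) — precisely the regime where r^s trials close it.
- the master substitution: no fixed divisor shrinks the index between calls.
- the characteristic-root method: applies; the problem has the shape this method handles.


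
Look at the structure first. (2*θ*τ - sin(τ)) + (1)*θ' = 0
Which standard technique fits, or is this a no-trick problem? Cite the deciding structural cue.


Best approach: a linear integrating factor — the unknown enters only to the first power against a nonzero forcing term — the integrating-factor template applies directly.


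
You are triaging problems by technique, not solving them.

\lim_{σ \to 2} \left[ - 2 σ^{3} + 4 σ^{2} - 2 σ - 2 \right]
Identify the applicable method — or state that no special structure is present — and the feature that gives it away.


Method: no special technique — no vanishing denominator and no indeterminate clash at the point — evaluation is immediate.


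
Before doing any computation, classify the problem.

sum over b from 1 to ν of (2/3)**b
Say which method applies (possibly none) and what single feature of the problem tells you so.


Diagnosis: the geometric series formula — term-over-term division gives 2/3 every time — index-free ratio, geometric sum formula applies.


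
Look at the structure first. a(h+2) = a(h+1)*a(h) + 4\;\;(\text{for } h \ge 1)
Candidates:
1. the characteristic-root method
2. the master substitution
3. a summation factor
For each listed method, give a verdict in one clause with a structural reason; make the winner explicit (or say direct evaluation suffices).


Diagnosis: no special technique — once the recursion is nonlinear, characteristic roots, master substitutions, and summation factors are all off the table.
- the characteristic-root method — nonlinearity rules out exponential-mode superposition from the start.
- the master substitution — no fixed divisor shrinks the index between calls.
- a summation factor — the recursion is nonlinear — outside the first-order linear family a summation factor addresses.
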